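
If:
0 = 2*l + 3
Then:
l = -3/2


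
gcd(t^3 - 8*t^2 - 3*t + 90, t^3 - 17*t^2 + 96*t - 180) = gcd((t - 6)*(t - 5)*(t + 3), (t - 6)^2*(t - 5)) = t^2 - 11*t + 30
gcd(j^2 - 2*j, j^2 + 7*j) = j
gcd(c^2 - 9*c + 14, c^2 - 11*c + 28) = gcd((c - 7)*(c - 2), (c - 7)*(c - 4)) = c - 7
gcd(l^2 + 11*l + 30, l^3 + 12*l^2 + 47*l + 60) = l + 5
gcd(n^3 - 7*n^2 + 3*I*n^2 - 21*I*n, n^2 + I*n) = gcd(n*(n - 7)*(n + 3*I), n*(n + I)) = n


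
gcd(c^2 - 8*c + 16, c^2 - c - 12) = c - 4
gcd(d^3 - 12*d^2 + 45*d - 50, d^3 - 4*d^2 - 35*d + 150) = d^2 - 10*d + 25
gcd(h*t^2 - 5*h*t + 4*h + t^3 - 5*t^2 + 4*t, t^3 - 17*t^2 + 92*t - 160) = t - 4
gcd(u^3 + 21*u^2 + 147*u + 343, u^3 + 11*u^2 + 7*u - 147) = u^2 + 14*u + 49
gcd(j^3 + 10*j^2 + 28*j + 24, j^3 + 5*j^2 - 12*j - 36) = j^2 + 8*j + 12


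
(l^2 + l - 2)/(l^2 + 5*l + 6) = (l - 1)/(l + 3)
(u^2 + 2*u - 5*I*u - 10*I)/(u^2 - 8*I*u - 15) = (u + 2)/(u - 3*I)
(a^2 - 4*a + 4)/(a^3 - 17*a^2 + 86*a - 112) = (a - 2)/(a^2 - 15*a + 56)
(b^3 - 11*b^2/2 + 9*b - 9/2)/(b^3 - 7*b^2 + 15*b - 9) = (b - 3/2)/(b - 3)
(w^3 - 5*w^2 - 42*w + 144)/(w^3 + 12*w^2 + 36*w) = (w^2 - 11*w + 24)/(w*(w + 6))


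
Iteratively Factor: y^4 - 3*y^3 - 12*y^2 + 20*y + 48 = (y + 2)*(y^3 - 5*y^2 - 2*y + 24) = (y - 4)*(y + 2)*(y^2 - y - 6) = (y - 4)*(y - 3)*(y + 2)*(y + 2)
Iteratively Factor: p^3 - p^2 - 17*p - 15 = (p + 3)*(p^2 - 4*p - 5) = (p + 1)*(p + 3)*(p - 5)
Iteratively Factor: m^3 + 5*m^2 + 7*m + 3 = (m + 3)*(m^2 + 2*m + 1) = (m + 1)*(m + 3)*(m + 1)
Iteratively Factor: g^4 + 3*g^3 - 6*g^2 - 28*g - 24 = (g + 2)*(g^3 + g^2 - 8*g - 12) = (g + 2)^2*(g^2 - g - 6) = (g - 3)*(g + 2)^2*(g + 2)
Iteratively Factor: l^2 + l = (l + 1)*(l)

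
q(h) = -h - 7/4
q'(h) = -1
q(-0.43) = -1.32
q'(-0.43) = -1.00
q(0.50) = -2.25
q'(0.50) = -1.00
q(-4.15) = 2.40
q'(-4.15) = -1.00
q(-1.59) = -0.16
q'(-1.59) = -1.00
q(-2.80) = 1.05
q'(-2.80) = -1.00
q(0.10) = -1.85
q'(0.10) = -1.00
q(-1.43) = -0.32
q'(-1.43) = -1.00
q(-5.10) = 3.35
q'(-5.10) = -1.00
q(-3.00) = 1.25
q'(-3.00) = -1.00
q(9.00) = -10.75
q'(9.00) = -1.00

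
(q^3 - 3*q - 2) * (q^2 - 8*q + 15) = q^5 - 8*q^4 + 12*q^3 + 22*q^2 - 29*q - 30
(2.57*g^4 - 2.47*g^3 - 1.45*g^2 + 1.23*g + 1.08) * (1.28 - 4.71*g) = -12.1047*g^5 + 14.9233*g^4 + 3.6679*g^3 - 7.6493*g^2 - 3.5124*g + 1.3824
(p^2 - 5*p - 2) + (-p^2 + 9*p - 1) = 4*p - 3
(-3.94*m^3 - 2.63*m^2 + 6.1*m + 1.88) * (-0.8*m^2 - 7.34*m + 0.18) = 3.152*m^5 + 31.0236*m^4 + 13.715*m^3 - 46.7514*m^2 - 12.7012*m + 0.3384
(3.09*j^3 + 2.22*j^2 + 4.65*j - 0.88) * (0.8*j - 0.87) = 2.472*j^4 - 0.9123*j^3 + 1.7886*j^2 - 4.7495*j + 0.7656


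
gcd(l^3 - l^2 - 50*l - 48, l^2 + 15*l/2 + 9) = l + 6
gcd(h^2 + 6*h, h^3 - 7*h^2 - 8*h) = h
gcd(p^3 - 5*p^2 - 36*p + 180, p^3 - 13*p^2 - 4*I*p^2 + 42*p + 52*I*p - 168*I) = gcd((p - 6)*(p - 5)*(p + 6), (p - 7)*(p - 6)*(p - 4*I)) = p - 6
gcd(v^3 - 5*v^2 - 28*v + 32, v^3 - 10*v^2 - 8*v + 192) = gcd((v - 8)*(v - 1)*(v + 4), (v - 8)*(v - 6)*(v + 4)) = v^2 - 4*v - 32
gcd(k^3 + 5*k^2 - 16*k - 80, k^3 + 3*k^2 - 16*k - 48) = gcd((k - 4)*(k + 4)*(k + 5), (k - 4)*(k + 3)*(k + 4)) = k^2 - 16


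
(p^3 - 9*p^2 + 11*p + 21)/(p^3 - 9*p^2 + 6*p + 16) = (p^2 - 10*p + 21)/(p^2 - 10*p + 16)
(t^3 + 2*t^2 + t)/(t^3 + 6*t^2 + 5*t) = (t + 1)/(t + 5)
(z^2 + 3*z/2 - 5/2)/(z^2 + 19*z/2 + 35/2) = (z - 1)/(z + 7)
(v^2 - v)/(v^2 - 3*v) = (v - 1)/(v - 3)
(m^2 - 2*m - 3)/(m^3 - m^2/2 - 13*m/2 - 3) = 2*(m + 1)/(2*m^2 + 5*m + 2)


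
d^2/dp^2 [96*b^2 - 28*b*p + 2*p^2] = 4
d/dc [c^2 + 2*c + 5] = 2*c + 2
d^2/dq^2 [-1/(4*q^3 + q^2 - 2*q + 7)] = 2*((12*q + 1)*(4*q^3 + q^2 - 2*q + 7) - 4*(6*q^2 + q - 1)^2)/(4*q^3 + q^2 - 2*q + 7)^3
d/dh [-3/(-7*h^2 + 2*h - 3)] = 6*(1 - 7*h)/(7*h^2 - 2*h + 3)^2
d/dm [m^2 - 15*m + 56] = 2*m - 15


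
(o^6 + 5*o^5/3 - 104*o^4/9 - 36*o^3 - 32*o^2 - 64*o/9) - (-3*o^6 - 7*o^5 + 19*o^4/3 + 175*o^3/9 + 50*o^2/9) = 4*o^6 + 26*o^5/3 - 161*o^4/9 - 499*o^3/9 - 338*o^2/9 - 64*o/9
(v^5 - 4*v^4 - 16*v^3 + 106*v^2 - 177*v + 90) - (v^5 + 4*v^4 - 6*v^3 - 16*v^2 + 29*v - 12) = -8*v^4 - 10*v^3 + 122*v^2 - 206*v + 102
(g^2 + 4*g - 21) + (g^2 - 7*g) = 2*g^2 - 3*g - 21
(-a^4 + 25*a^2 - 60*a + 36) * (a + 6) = -a^5 - 6*a^4 + 25*a^3 + 90*a^2 - 324*a + 216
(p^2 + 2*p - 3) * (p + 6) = p^3 + 8*p^2 + 9*p - 18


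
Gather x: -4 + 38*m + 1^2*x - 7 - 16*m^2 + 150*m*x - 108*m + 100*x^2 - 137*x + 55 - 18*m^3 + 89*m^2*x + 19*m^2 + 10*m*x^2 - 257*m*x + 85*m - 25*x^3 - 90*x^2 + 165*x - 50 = -18*m^3 + 3*m^2 + 15*m - 25*x^3 + x^2*(10*m + 10) + x*(89*m^2 - 107*m + 29) - 6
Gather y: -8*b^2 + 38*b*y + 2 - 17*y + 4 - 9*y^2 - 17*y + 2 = -8*b^2 - 9*y^2 + y*(38*b - 34) + 8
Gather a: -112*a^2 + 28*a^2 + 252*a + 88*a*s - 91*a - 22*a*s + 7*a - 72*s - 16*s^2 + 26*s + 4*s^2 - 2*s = -84*a^2 + a*(66*s + 168) - 12*s^2 - 48*s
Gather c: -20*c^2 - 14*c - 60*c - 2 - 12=-20*c^2 - 74*c - 14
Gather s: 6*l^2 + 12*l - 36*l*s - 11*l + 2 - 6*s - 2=6*l^2 + l + s*(-36*l - 6)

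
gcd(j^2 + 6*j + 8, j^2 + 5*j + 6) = j + 2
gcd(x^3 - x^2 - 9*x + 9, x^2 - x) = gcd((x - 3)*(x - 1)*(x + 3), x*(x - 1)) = x - 1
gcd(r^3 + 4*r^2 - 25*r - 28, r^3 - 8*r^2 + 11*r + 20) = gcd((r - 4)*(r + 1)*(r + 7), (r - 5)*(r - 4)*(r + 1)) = r^2 - 3*r - 4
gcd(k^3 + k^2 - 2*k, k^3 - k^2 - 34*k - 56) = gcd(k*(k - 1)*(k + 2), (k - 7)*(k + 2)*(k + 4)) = k + 2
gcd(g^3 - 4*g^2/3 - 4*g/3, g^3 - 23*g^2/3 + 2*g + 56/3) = g - 2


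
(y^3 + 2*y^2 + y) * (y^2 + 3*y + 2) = y^5 + 5*y^4 + 9*y^3 + 7*y^2 + 2*y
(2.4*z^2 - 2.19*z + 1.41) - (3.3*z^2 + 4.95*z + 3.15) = -0.9*z^2 - 7.14*z - 1.74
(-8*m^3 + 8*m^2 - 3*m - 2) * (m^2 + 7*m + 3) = -8*m^5 - 48*m^4 + 29*m^3 + m^2 - 23*m - 6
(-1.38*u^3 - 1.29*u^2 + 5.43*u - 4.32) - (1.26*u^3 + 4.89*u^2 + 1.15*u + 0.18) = -2.64*u^3 - 6.18*u^2 + 4.28*u - 4.5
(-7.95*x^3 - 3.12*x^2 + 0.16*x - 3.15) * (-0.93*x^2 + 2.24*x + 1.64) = 7.3935*x^5 - 14.9064*x^4 - 20.1756*x^3 - 1.8289*x^2 - 6.7936*x - 5.166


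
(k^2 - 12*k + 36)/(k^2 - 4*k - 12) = (k - 6)/(k + 2)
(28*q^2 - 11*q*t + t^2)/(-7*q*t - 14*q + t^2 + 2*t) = (-4*q + t)/(t + 2)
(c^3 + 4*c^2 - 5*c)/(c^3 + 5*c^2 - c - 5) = c/(c + 1)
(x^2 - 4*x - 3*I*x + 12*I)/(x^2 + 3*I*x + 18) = (x - 4)/(x + 6*I)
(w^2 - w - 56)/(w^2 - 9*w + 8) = (w + 7)/(w - 1)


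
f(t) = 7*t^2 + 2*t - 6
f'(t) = 14*t + 2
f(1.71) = 17.89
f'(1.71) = 25.94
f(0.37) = -4.30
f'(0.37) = 7.18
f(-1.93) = 16.21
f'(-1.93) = -25.02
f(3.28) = 75.87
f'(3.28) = 47.92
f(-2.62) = 36.81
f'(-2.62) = -34.68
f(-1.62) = 9.13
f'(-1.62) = -20.68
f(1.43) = 11.17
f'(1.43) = 22.02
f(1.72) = 18.15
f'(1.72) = 26.08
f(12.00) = 1026.00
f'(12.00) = 170.00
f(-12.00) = 978.00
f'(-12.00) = -166.00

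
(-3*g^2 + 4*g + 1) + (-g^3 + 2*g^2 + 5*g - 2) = -g^3 - g^2 + 9*g - 1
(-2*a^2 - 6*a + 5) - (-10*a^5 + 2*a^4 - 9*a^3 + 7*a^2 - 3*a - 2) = 10*a^5 - 2*a^4 + 9*a^3 - 9*a^2 - 3*a + 7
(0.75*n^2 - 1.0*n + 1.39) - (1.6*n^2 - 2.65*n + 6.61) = -0.85*n^2 + 1.65*n - 5.22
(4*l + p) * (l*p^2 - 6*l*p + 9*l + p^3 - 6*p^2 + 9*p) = 4*l^2*p^2 - 24*l^2*p + 36*l^2 + 5*l*p^3 - 30*l*p^2 + 45*l*p + p^4 - 6*p^3 + 9*p^2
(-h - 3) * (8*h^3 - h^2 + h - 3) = -8*h^4 - 23*h^3 + 2*h^2 + 9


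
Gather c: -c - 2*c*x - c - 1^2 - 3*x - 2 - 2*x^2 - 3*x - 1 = c*(-2*x - 2) - 2*x^2 - 6*x - 4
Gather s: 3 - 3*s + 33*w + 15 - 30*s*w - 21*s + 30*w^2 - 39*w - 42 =s*(-30*w - 24) + 30*w^2 - 6*w - 24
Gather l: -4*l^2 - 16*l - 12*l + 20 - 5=-4*l^2 - 28*l + 15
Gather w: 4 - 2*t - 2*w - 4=-2*t - 2*w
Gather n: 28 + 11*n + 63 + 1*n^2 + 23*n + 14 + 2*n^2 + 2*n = 3*n^2 + 36*n + 105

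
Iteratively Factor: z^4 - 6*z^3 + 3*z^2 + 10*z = (z)*(z^3 - 6*z^2 + 3*z + 10) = z*(z - 5)*(z^2 - z - 2) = z*(z - 5)*(z + 1)*(z - 2)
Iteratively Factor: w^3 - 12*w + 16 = (w - 2)*(w^2 + 2*w - 8) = (w - 2)*(w + 4)*(w - 2)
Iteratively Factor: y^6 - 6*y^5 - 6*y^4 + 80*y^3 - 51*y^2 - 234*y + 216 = (y - 1)*(y^5 - 5*y^4 - 11*y^3 + 69*y^2 + 18*y - 216) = (y - 3)*(y - 1)*(y^4 - 2*y^3 - 17*y^2 + 18*y + 72) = (y - 3)*(y - 1)*(y + 3)*(y^3 - 5*y^2 - 2*y + 24) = (y - 4)*(y - 3)*(y - 1)*(y + 3)*(y^2 - y - 6) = (y - 4)*(y - 3)*(y - 1)*(y + 2)*(y + 3)*(y - 3)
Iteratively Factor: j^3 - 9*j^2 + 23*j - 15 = (j - 3)*(j^2 - 6*j + 5) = (j - 5)*(j - 3)*(j - 1)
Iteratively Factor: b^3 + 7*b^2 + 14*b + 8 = (b + 1)*(b^2 + 6*b + 8) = (b + 1)*(b + 4)*(b + 2)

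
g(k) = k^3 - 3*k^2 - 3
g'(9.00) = 189.00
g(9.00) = 483.00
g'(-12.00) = 504.00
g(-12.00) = -2163.00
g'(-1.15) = 10.87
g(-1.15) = -8.49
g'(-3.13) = 48.17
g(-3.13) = -63.05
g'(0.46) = -2.13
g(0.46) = -3.54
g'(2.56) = 4.30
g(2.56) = -5.88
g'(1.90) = -0.57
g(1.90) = -6.97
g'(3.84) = 21.20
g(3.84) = 9.39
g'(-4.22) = 78.75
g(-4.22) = -131.58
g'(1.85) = -0.83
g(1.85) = -6.94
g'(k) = 3*k^2 - 6*k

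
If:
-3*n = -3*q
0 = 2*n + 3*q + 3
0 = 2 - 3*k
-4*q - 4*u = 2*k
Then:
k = 2/3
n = -3/5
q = -3/5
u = 4/15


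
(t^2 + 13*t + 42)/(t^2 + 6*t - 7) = (t + 6)/(t - 1)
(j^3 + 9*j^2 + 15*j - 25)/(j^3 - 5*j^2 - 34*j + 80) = (j^2 + 4*j - 5)/(j^2 - 10*j + 16)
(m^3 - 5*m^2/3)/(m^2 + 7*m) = m*(3*m - 5)/(3*(m + 7))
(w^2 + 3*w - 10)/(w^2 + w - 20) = (w - 2)/(w - 4)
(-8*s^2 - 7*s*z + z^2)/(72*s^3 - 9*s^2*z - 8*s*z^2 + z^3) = (s + z)/(-9*s^2 + z^2)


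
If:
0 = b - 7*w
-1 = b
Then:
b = -1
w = -1/7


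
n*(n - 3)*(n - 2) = n^3 - 5*n^2 + 6*n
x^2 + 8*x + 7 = (x + 1)*(x + 7)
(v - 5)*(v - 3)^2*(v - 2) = v^4 - 13*v^3 + 61*v^2 - 123*v + 90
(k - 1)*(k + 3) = k^2 + 2*k - 3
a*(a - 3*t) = a^2 - 3*a*t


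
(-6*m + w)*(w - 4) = -6*m*w + 24*m + w^2 - 4*w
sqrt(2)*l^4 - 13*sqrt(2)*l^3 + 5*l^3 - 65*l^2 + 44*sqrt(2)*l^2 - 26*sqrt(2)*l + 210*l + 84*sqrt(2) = (l - 7)*(l - 6)*(l + 2*sqrt(2))*(sqrt(2)*l + 1)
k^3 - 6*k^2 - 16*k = k*(k - 8)*(k + 2)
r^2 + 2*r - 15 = (r - 3)*(r + 5)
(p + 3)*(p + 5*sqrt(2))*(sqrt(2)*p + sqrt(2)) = sqrt(2)*p^3 + 4*sqrt(2)*p^2 + 10*p^2 + 3*sqrt(2)*p + 40*p + 30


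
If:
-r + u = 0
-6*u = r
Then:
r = 0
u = 0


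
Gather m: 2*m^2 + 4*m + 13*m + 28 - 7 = 2*m^2 + 17*m + 21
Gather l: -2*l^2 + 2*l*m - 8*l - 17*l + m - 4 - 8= -2*l^2 + l*(2*m - 25) + m - 12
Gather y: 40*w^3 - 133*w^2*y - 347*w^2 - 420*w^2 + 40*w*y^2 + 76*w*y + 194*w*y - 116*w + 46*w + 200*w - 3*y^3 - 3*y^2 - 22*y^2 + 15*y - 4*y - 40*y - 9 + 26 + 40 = 40*w^3 - 767*w^2 + 130*w - 3*y^3 + y^2*(40*w - 25) + y*(-133*w^2 + 270*w - 29) + 57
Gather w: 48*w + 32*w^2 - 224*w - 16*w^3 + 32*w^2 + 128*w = -16*w^3 + 64*w^2 - 48*w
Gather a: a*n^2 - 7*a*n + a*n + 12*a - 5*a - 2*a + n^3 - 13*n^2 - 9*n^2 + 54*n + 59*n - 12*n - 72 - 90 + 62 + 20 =a*(n^2 - 6*n + 5) + n^3 - 22*n^2 + 101*n - 80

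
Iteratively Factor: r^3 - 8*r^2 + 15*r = (r)*(r^2 - 8*r + 15) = r*(r - 3)*(r - 5)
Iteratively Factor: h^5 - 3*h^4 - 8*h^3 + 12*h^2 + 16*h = (h - 2)*(h^4 - h^3 - 10*h^2 - 8*h) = h*(h - 2)*(h^3 - h^2 - 10*h - 8) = h*(h - 4)*(h - 2)*(h^2 + 3*h + 2) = h*(h - 4)*(h - 2)*(h + 1)*(h + 2)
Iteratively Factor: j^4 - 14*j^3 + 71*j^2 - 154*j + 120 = (j - 3)*(j^3 - 11*j^2 + 38*j - 40) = (j - 4)*(j - 3)*(j^2 - 7*j + 10) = (j - 4)*(j - 3)*(j - 2)*(j - 5)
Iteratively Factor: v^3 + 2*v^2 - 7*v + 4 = (v - 1)*(v^2 + 3*v - 4) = (v - 1)^2*(v + 4)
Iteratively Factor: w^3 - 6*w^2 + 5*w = (w - 1)*(w^2 - 5*w) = (w - 5)*(w - 1)*(w)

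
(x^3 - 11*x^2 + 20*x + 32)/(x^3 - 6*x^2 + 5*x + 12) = (x - 8)/(x - 3)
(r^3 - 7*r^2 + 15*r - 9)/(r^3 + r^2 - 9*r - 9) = (r^2 - 4*r + 3)/(r^2 + 4*r + 3)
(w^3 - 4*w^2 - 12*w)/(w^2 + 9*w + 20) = w*(w^2 - 4*w - 12)/(w^2 + 9*w + 20)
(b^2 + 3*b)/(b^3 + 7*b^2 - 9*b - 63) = b/(b^2 + 4*b - 21)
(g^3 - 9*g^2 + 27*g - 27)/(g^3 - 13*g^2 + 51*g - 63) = (g - 3)/(g - 7)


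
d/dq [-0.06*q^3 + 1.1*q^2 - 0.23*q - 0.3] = -0.18*q^2 + 2.2*q - 0.23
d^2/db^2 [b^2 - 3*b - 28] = 2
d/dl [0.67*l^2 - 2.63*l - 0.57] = 1.34*l - 2.63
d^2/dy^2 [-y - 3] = 0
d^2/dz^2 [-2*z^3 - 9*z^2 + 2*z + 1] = -12*z - 18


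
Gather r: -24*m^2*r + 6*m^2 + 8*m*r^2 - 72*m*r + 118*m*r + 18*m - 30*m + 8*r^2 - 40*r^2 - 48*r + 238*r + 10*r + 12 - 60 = 6*m^2 - 12*m + r^2*(8*m - 32) + r*(-24*m^2 + 46*m + 200) - 48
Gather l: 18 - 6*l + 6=24 - 6*l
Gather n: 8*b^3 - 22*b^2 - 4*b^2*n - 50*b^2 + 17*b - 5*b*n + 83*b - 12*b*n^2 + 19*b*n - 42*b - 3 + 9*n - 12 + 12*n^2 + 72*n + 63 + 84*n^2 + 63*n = 8*b^3 - 72*b^2 + 58*b + n^2*(96 - 12*b) + n*(-4*b^2 + 14*b + 144) + 48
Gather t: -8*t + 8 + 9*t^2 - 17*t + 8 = 9*t^2 - 25*t + 16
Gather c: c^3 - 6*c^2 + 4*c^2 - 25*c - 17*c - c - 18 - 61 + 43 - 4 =c^3 - 2*c^2 - 43*c - 40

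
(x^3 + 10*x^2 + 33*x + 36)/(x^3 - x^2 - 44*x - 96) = (x + 3)/(x - 8)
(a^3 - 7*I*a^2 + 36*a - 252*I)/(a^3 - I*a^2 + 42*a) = (a - 6*I)/a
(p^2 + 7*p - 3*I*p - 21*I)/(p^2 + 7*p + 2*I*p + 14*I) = (p - 3*I)/(p + 2*I)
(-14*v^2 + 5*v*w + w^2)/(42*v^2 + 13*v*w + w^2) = (-2*v + w)/(6*v + w)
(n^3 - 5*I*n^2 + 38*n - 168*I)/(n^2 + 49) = (n^2 + 2*I*n + 24)/(n + 7*I)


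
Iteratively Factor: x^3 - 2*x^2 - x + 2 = (x - 1)*(x^2 - x - 2) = (x - 1)*(x + 1)*(x - 2)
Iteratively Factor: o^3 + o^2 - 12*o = (o - 3)*(o^2 + 4*o) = (o - 3)*(o + 4)*(o)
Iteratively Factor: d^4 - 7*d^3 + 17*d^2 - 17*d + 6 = (d - 1)*(d^3 - 6*d^2 + 11*d - 6) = (d - 3)*(d - 1)*(d^2 - 3*d + 2) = (d - 3)*(d - 1)^2*(d - 2)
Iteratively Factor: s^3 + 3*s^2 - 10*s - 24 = (s + 4)*(s^2 - s - 6) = (s - 3)*(s + 4)*(s + 2)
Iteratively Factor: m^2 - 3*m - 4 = (m + 1)*(m - 4)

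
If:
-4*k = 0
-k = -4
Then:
No Solution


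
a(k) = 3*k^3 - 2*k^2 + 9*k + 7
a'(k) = 9*k^2 - 4*k + 9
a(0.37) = 10.21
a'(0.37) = 8.75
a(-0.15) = 5.59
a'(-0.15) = 9.80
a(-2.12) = -49.65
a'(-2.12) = 57.93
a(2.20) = 49.06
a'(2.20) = 43.76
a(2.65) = 72.63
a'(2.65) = 61.60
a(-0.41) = 2.77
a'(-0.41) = 12.15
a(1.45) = 24.99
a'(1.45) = 22.12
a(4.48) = 276.93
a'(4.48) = 171.71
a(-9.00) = -2423.00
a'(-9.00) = 774.00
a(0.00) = 7.00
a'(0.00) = 9.00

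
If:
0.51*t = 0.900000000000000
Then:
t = 1.76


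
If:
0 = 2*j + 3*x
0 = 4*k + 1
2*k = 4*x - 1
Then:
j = -3/16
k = -1/4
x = 1/8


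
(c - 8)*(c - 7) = c^2 - 15*c + 56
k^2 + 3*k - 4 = (k - 1)*(k + 4)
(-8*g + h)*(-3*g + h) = 24*g^2 - 11*g*h + h^2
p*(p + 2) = p^2 + 2*p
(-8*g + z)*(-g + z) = 8*g^2 - 9*g*z + z^2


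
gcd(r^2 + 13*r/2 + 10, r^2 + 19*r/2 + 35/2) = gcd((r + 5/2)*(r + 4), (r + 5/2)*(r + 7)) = r + 5/2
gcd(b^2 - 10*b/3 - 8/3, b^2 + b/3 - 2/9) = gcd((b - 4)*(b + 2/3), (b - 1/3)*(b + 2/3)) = b + 2/3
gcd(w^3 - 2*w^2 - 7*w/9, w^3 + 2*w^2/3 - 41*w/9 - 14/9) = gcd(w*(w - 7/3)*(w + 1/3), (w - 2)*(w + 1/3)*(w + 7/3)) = w + 1/3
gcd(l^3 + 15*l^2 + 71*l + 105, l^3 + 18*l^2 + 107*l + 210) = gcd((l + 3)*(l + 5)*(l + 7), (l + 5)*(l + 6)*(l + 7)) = l^2 + 12*l + 35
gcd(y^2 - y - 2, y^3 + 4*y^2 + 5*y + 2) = y + 1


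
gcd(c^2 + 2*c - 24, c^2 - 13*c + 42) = 1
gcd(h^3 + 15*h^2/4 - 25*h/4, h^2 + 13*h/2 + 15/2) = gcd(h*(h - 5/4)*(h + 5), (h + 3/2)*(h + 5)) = h + 5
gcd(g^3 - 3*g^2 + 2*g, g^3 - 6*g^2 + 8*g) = g^2 - 2*g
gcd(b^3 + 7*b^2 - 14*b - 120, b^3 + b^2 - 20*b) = b^2 + b - 20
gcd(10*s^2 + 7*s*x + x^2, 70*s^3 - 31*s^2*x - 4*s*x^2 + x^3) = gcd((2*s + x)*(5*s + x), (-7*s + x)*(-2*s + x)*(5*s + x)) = 5*s + x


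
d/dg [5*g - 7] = 5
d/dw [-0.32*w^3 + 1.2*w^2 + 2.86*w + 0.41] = -0.96*w^2 + 2.4*w + 2.86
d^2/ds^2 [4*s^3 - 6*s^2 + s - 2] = 24*s - 12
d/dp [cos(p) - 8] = -sin(p)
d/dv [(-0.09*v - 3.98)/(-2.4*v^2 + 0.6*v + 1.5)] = (-0.216*v^2 - 19.104*v + 2.253)/(5.76*v^4 - 2.88*v^3 - 6.84*v^2 + 1.8*v + 2.25)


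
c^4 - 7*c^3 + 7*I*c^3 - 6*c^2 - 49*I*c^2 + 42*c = c*(c - 7)*(c + I)*(c + 6*I)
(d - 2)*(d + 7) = d^2 + 5*d - 14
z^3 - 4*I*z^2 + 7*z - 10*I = (z - 5*I)*(z - I)*(z + 2*I)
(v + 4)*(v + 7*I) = v^2 + 4*v + 7*I*v + 28*I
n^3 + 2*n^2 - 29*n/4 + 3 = (n - 3/2)*(n - 1/2)*(n + 4)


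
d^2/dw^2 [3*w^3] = 18*w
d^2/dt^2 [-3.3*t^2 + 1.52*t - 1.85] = -6.60000000000000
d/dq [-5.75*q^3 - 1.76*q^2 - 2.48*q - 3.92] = -17.25*q^2 - 3.52*q - 2.48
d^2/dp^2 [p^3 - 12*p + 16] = 6*p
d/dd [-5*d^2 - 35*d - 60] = -10*d - 35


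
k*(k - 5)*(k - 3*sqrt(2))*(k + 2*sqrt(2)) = k^4 - 5*k^3 - sqrt(2)*k^3 - 12*k^2 + 5*sqrt(2)*k^2 + 60*k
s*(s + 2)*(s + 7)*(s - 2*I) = s^4 + 9*s^3 - 2*I*s^3 + 14*s^2 - 18*I*s^2 - 28*I*s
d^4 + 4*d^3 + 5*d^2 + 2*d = d*(d + 1)^2*(d + 2)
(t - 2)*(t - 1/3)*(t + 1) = t^3 - 4*t^2/3 - 5*t/3 + 2/3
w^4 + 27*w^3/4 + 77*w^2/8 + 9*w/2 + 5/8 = (w + 1/4)*(w + 1/2)*(w + 1)*(w + 5)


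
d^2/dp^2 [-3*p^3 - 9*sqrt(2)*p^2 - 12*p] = -18*p - 18*sqrt(2)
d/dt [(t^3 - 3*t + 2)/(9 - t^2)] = (-t^4 + 24*t^2 + 4*t - 27)/(t^4 - 18*t^2 + 81)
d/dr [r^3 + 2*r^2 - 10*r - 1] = 3*r^2 + 4*r - 10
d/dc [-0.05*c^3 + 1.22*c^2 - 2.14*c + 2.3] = -0.15*c^2 + 2.44*c - 2.14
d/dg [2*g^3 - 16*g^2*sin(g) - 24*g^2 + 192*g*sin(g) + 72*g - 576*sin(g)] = -16*g^2*cos(g) + 6*g^2 - 32*g*sin(g) + 192*g*cos(g) - 48*g + 192*sin(g) - 576*cos(g) + 72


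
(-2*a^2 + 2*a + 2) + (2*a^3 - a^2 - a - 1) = 2*a^3 - 3*a^2 + a + 1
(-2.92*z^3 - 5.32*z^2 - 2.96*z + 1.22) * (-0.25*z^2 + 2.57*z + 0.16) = 0.73*z^5 - 6.1744*z^4 - 13.3996*z^3 - 8.7634*z^2 + 2.6618*z + 0.1952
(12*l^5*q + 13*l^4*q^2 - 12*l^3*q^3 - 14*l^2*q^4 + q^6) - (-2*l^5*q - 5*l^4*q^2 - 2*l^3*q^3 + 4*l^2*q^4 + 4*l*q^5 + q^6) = 14*l^5*q + 18*l^4*q^2 - 10*l^3*q^3 - 18*l^2*q^4 - 4*l*q^5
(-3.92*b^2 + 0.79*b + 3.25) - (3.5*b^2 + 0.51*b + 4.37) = -7.42*b^2 + 0.28*b - 1.12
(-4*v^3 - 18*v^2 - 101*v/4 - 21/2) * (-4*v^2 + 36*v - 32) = 16*v^5 - 72*v^4 - 419*v^3 - 291*v^2 + 430*v + 336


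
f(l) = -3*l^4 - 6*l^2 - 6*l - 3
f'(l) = -12*l^3 - 12*l - 6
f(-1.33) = -15.02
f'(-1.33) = 38.19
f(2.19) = -113.92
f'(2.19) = -158.32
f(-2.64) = -174.70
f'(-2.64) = 246.48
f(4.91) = -1920.71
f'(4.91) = -1485.37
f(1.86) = -70.82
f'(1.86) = -105.54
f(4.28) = -1145.28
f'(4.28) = -998.19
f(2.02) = -89.55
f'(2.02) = -129.15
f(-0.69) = -2.40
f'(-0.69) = 6.22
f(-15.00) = -153138.00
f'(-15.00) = 40674.00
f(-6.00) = -4071.00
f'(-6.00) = 2658.00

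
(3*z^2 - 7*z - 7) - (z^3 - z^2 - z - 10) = -z^3 + 4*z^2 - 6*z + 3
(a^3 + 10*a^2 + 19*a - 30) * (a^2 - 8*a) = a^5 + 2*a^4 - 61*a^3 - 182*a^2 + 240*a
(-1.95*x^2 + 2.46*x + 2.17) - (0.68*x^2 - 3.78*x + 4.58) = -2.63*x^2 + 6.24*x - 2.41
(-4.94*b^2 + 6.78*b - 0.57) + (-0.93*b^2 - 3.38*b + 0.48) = -5.87*b^2 + 3.4*b - 0.09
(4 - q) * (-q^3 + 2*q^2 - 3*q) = q^4 - 6*q^3 + 11*q^2 - 12*q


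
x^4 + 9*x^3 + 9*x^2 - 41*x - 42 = (x - 2)*(x + 1)*(x + 3)*(x + 7)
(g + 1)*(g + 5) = g^2 + 6*g + 5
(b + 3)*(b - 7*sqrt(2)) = b^2 - 7*sqrt(2)*b + 3*b - 21*sqrt(2)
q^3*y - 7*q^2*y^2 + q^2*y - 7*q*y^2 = q*(q - 7*y)*(q*y + y)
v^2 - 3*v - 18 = (v - 6)*(v + 3)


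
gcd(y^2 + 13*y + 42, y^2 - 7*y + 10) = 1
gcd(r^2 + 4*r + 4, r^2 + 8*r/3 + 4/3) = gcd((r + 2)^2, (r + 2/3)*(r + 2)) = r + 2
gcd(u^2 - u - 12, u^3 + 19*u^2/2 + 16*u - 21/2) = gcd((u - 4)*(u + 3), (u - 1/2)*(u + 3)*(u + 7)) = u + 3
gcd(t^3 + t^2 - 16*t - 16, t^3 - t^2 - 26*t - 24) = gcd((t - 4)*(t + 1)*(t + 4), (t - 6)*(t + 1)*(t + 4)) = t^2 + 5*t + 4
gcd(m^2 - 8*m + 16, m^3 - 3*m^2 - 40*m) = 1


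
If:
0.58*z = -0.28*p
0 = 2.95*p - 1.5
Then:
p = 0.51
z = -0.25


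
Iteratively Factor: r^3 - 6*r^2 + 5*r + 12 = (r - 3)*(r^2 - 3*r - 4) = (r - 4)*(r - 3)*(r + 1)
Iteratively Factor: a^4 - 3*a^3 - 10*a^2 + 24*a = (a)*(a^3 - 3*a^2 - 10*a + 24) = a*(a + 3)*(a^2 - 6*a + 8) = a*(a - 4)*(a + 3)*(a - 2)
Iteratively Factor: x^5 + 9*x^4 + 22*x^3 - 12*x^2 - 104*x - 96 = (x + 4)*(x^4 + 5*x^3 + 2*x^2 - 20*x - 24) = (x + 3)*(x + 4)*(x^3 + 2*x^2 - 4*x - 8) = (x + 2)*(x + 3)*(x + 4)*(x^2 - 4) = (x + 2)^2*(x + 3)*(x + 4)*(x - 2)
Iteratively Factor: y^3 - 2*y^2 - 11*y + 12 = (y - 1)*(y^2 - y - 12) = (y - 1)*(y + 3)*(y - 4)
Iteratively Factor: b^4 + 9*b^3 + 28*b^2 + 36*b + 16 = (b + 2)*(b^3 + 7*b^2 + 14*b + 8) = (b + 2)^2*(b^2 + 5*b + 4) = (b + 2)^2*(b + 4)*(b + 1)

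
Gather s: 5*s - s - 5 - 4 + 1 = 4*s - 8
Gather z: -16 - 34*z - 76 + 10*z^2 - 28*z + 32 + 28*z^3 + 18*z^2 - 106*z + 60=28*z^3 + 28*z^2 - 168*z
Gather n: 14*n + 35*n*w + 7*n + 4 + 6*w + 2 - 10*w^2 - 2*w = n*(35*w + 21) - 10*w^2 + 4*w + 6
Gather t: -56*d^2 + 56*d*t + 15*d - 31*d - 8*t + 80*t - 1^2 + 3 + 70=-56*d^2 - 16*d + t*(56*d + 72) + 72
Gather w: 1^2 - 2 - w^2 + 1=-w^2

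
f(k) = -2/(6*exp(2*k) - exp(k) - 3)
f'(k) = -2*(-12*exp(2*k) + exp(k))/(6*exp(2*k) - exp(k) - 3)^2 = (24*exp(k) - 2)*exp(k)/(-6*exp(2*k) + exp(k) + 3)^2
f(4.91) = -0.00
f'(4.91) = 0.00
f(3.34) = -0.00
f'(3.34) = 0.00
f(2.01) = -0.01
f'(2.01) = 0.01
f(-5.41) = 0.67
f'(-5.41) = -0.00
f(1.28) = -0.03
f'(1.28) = 0.06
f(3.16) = -0.00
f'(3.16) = 0.00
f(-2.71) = 0.66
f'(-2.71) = -0.00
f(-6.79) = 0.67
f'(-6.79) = -0.00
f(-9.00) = 0.67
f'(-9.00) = 0.00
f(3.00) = 0.00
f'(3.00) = 0.00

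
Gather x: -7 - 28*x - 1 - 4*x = -32*x - 8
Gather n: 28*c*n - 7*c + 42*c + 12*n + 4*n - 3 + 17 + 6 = 35*c + n*(28*c + 16) + 20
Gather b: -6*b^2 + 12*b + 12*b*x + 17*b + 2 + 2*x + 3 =-6*b^2 + b*(12*x + 29) + 2*x + 5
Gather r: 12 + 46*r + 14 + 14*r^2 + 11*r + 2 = 14*r^2 + 57*r + 28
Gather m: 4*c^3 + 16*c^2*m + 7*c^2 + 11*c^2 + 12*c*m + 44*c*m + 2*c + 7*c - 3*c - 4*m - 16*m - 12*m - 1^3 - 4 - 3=4*c^3 + 18*c^2 + 6*c + m*(16*c^2 + 56*c - 32) - 8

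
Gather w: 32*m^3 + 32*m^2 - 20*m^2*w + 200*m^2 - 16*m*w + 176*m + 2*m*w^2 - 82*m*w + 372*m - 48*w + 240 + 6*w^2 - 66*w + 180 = 32*m^3 + 232*m^2 + 548*m + w^2*(2*m + 6) + w*(-20*m^2 - 98*m - 114) + 420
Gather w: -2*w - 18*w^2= -18*w^2 - 2*w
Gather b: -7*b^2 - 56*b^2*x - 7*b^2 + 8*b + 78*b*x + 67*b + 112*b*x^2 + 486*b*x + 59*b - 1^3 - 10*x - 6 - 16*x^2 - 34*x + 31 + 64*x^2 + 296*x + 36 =b^2*(-56*x - 14) + b*(112*x^2 + 564*x + 134) + 48*x^2 + 252*x + 60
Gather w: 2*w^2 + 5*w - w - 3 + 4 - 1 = 2*w^2 + 4*w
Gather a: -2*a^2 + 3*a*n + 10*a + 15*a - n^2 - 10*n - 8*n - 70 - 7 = -2*a^2 + a*(3*n + 25) - n^2 - 18*n - 77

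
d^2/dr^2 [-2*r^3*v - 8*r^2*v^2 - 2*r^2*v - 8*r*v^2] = 4*v*(-3*r - 4*v - 1)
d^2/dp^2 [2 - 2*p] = 0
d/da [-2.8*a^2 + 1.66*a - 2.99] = 1.66 - 5.6*a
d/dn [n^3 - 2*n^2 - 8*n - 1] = 3*n^2 - 4*n - 8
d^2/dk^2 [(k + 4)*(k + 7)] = 2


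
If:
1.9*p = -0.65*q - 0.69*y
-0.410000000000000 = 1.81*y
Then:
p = 0.0822622855481245 - 0.342105263157895*q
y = -0.23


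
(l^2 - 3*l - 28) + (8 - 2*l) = l^2 - 5*l - 20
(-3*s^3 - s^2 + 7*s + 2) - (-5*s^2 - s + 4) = -3*s^3 + 4*s^2 + 8*s - 2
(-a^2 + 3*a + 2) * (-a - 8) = a^3 + 5*a^2 - 26*a - 16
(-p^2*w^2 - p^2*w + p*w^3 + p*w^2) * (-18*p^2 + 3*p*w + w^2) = 18*p^4*w^2 + 18*p^4*w - 21*p^3*w^3 - 21*p^3*w^2 + 2*p^2*w^4 + 2*p^2*w^3 + p*w^5 + p*w^4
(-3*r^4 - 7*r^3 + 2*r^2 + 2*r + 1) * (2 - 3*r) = 9*r^5 + 15*r^4 - 20*r^3 - 2*r^2 + r + 2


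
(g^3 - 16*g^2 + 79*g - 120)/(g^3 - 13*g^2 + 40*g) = (g - 3)/g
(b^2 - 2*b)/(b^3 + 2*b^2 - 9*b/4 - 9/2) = 4*b*(b - 2)/(4*b^3 + 8*b^2 - 9*b - 18)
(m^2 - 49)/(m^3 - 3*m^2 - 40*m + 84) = (m + 7)/(m^2 + 4*m - 12)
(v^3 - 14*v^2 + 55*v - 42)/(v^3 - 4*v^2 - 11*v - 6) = (v^2 - 8*v + 7)/(v^2 + 2*v + 1)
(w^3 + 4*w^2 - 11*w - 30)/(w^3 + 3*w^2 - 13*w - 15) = (w + 2)/(w + 1)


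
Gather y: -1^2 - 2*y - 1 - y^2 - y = -y^2 - 3*y - 2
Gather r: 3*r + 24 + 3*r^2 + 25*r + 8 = 3*r^2 + 28*r + 32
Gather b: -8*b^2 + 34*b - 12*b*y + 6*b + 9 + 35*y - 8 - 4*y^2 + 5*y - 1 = -8*b^2 + b*(40 - 12*y) - 4*y^2 + 40*y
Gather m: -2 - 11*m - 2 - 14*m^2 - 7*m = -14*m^2 - 18*m - 4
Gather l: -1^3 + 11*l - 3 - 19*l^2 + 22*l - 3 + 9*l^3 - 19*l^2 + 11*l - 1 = 9*l^3 - 38*l^2 + 44*l - 8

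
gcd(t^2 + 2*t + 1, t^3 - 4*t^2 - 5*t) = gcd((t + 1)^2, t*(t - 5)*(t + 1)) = t + 1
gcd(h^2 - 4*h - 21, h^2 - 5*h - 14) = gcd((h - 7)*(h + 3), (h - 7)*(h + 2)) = h - 7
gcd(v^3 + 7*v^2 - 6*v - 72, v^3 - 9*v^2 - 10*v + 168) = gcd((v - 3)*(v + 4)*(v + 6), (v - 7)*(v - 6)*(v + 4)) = v + 4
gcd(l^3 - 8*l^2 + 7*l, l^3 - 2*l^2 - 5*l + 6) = l - 1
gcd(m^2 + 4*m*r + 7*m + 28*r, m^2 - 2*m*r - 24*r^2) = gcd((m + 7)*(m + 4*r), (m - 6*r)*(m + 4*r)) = m + 4*r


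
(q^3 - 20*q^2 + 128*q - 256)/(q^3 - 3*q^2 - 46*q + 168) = (q^2 - 16*q + 64)/(q^2 + q - 42)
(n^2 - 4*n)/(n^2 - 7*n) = (n - 4)/(n - 7)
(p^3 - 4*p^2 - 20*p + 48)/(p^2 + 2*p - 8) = p - 6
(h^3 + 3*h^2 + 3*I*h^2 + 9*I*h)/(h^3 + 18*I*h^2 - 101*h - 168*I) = h*(h + 3)/(h^2 + 15*I*h - 56)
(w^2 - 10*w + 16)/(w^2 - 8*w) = (w - 2)/w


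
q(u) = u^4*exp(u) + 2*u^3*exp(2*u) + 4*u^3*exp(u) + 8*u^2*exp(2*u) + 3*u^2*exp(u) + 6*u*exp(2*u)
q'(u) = u^4*exp(u) + 4*u^3*exp(2*u) + 8*u^3*exp(u) + 22*u^2*exp(2*u) + 15*u^2*exp(u) + 28*u*exp(2*u) + 6*u*exp(u) + 6*exp(2*u)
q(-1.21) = -0.08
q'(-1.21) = 0.55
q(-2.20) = -0.46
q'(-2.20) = -0.16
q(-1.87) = -0.44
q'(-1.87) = 0.28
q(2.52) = 16660.70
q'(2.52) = 46759.18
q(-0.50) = -0.27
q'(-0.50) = -1.22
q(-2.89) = -0.09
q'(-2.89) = -0.82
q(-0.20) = -0.53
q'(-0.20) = 0.29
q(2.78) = 34284.27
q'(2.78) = 94159.77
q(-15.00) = 0.01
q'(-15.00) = 0.01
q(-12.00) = 0.09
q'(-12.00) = 0.06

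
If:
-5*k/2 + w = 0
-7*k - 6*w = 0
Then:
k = 0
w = 0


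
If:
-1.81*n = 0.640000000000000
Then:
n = -0.35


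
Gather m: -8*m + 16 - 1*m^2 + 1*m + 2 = -m^2 - 7*m + 18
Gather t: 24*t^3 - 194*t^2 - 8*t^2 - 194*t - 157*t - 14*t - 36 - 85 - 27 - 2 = 24*t^3 - 202*t^2 - 365*t - 150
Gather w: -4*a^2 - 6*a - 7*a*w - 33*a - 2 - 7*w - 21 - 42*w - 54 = -4*a^2 - 39*a + w*(-7*a - 49) - 77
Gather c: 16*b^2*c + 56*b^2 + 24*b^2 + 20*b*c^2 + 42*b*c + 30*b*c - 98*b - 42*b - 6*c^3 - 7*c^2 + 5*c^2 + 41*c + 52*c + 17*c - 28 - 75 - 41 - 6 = 80*b^2 - 140*b - 6*c^3 + c^2*(20*b - 2) + c*(16*b^2 + 72*b + 110) - 150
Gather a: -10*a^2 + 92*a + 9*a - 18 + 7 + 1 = -10*a^2 + 101*a - 10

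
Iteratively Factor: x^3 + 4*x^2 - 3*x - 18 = (x + 3)*(x^2 + x - 6) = (x + 3)^2*(x - 2)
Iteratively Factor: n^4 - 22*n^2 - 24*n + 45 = (n + 3)*(n^3 - 3*n^2 - 13*n + 15) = (n - 5)*(n + 3)*(n^2 + 2*n - 3) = (n - 5)*(n + 3)^2*(n - 1)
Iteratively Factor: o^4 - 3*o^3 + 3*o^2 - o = (o - 1)*(o^3 - 2*o^2 + o) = (o - 1)^2*(o^2 - o) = o*(o - 1)^2*(o - 1)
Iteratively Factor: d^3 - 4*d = (d - 2)*(d^2 + 2*d) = d*(d - 2)*(d + 2)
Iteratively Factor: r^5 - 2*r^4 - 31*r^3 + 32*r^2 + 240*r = (r)*(r^4 - 2*r^3 - 31*r^2 + 32*r + 240) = r*(r - 4)*(r^3 + 2*r^2 - 23*r - 60) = r*(r - 4)*(r + 3)*(r^2 - r - 20) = r*(r - 4)*(r + 3)*(r + 4)*(r - 5)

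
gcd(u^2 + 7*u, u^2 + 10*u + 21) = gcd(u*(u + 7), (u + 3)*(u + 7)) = u + 7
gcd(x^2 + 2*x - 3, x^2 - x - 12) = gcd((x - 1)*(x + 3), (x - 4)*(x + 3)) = x + 3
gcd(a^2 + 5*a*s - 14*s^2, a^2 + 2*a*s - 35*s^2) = a + 7*s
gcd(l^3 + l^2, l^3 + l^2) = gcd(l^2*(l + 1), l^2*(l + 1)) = l^3 + l^2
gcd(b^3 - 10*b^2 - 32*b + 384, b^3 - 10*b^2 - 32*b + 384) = b^3 - 10*b^2 - 32*b + 384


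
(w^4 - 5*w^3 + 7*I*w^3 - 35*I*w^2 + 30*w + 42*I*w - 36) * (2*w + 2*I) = 2*w^5 - 10*w^4 + 16*I*w^4 - 14*w^3 - 80*I*w^3 + 130*w^2 + 84*I*w^2 - 156*w + 60*I*w - 72*I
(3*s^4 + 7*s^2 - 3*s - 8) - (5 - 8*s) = 3*s^4 + 7*s^2 + 5*s - 13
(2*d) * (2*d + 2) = 4*d^2 + 4*d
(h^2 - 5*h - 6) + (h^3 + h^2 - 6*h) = h^3 + 2*h^2 - 11*h - 6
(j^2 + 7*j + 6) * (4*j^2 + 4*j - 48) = 4*j^4 + 32*j^3 + 4*j^2 - 312*j - 288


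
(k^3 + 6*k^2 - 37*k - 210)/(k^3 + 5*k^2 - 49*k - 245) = (k - 6)/(k - 7)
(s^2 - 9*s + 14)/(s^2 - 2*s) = (s - 7)/s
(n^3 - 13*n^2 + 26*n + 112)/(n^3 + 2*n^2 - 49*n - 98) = (n - 8)/(n + 7)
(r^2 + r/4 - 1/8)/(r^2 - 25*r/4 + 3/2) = (r + 1/2)/(r - 6)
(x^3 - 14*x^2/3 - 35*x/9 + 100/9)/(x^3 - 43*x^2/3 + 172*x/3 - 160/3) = (x + 5/3)/(x - 8)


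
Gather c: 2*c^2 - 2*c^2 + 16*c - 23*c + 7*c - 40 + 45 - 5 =0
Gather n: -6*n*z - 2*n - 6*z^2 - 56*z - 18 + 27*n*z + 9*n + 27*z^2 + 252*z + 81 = n*(21*z + 7) + 21*z^2 + 196*z + 63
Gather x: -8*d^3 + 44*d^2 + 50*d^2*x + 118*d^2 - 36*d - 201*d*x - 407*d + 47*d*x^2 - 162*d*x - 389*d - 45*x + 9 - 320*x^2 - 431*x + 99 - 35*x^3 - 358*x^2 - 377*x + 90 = -8*d^3 + 162*d^2 - 832*d - 35*x^3 + x^2*(47*d - 678) + x*(50*d^2 - 363*d - 853) + 198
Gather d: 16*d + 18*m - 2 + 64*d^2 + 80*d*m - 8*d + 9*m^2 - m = 64*d^2 + d*(80*m + 8) + 9*m^2 + 17*m - 2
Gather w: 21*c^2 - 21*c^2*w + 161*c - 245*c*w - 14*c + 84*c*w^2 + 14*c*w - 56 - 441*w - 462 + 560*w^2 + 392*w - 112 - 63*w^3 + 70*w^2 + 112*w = 21*c^2 + 147*c - 63*w^3 + w^2*(84*c + 630) + w*(-21*c^2 - 231*c + 63) - 630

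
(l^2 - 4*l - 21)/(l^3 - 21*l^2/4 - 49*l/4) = 4*(l + 3)/(l*(4*l + 7))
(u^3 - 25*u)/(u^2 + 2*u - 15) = u*(u - 5)/(u - 3)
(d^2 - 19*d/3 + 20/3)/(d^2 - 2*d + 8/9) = 3*(d - 5)/(3*d - 2)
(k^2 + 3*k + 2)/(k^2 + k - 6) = (k^2 + 3*k + 2)/(k^2 + k - 6)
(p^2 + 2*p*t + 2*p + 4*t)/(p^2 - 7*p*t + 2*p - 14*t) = (p + 2*t)/(p - 7*t)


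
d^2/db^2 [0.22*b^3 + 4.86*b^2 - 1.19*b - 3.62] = 1.32*b + 9.72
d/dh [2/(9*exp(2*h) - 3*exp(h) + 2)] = (6 - 36*exp(h))*exp(h)/(9*exp(2*h) - 3*exp(h) + 2)^2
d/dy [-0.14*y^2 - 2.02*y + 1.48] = -0.28*y - 2.02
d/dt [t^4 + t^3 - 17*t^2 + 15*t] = 4*t^3 + 3*t^2 - 34*t + 15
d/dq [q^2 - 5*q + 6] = 2*q - 5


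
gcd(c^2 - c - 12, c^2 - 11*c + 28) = c - 4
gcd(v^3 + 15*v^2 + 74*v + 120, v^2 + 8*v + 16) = v + 4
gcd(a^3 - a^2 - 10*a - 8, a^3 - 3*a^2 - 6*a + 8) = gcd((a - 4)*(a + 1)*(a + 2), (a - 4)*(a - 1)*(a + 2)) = a^2 - 2*a - 8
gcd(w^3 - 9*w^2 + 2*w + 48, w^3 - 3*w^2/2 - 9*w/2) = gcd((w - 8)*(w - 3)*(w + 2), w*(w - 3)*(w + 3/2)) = w - 3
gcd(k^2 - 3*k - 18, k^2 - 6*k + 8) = 1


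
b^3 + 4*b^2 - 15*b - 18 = (b - 3)*(b + 1)*(b + 6)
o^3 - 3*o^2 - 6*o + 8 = (o - 4)*(o - 1)*(o + 2)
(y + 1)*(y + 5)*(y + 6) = y^3 + 12*y^2 + 41*y + 30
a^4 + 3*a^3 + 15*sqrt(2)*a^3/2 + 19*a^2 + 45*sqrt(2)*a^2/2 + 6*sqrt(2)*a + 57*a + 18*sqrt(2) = (a + 3)*(a + sqrt(2)/2)*(a + sqrt(2))*(a + 6*sqrt(2))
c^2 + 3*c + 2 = (c + 1)*(c + 2)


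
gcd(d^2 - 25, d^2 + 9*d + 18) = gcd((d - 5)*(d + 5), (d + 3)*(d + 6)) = 1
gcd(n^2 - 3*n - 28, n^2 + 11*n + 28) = n + 4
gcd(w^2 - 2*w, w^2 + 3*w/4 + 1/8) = 1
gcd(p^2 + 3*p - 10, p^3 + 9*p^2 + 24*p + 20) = p + 5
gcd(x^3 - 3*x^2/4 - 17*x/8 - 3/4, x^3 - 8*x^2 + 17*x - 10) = x - 2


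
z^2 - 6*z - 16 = (z - 8)*(z + 2)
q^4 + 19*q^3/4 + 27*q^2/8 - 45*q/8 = q*(q - 3/4)*(q + 5/2)*(q + 3)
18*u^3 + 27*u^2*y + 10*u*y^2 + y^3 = (u + y)*(3*u + y)*(6*u + y)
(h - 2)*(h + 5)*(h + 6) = h^3 + 9*h^2 + 8*h - 60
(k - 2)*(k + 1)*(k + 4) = k^3 + 3*k^2 - 6*k - 8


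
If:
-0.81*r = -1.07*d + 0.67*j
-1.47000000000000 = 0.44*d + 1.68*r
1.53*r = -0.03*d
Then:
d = -3.61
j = -5.85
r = 0.07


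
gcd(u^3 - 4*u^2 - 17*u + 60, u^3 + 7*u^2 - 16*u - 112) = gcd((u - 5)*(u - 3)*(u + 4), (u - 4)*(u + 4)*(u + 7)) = u + 4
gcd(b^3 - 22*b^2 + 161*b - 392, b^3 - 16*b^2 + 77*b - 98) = b^2 - 14*b + 49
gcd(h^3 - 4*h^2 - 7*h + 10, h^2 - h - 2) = 1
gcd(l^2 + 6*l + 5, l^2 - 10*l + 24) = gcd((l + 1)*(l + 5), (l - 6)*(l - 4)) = 1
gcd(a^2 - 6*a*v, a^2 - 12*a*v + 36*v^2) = -a + 6*v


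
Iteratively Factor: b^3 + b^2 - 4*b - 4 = (b + 2)*(b^2 - b - 2) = (b + 1)*(b + 2)*(b - 2)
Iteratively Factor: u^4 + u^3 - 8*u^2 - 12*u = (u)*(u^3 + u^2 - 8*u - 12) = u*(u - 3)*(u^2 + 4*u + 4) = u*(u - 3)*(u + 2)*(u + 2)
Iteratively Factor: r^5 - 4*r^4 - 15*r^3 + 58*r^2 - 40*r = (r)*(r^4 - 4*r^3 - 15*r^2 + 58*r - 40) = r*(r - 1)*(r^3 - 3*r^2 - 18*r + 40) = r*(r - 1)*(r + 4)*(r^2 - 7*r + 10) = r*(r - 2)*(r - 1)*(r + 4)*(r - 5)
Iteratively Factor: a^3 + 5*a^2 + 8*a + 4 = (a + 2)*(a^2 + 3*a + 2) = (a + 2)^2*(a + 1)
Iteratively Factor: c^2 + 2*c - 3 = (c + 3)*(c - 1)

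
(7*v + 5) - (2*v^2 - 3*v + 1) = -2*v^2 + 10*v + 4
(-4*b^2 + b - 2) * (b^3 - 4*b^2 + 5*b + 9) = -4*b^5 + 17*b^4 - 26*b^3 - 23*b^2 - b - 18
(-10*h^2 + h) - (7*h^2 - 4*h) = -17*h^2 + 5*h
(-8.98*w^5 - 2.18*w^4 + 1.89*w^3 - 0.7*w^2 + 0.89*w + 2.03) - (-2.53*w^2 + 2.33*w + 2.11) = -8.98*w^5 - 2.18*w^4 + 1.89*w^3 + 1.83*w^2 - 1.44*w - 0.0800000000000001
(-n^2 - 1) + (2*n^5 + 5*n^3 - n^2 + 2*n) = 2*n^5 + 5*n^3 - 2*n^2 + 2*n - 1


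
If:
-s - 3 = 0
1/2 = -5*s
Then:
No Solution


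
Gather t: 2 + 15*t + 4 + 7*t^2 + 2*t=7*t^2 + 17*t + 6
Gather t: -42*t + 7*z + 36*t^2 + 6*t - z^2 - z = 36*t^2 - 36*t - z^2 + 6*z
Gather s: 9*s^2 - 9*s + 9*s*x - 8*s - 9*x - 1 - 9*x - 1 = 9*s^2 + s*(9*x - 17) - 18*x - 2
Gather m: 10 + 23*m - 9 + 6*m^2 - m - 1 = 6*m^2 + 22*m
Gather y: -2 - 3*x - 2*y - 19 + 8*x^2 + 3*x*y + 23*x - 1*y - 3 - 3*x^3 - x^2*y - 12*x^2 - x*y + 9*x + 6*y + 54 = -3*x^3 - 4*x^2 + 29*x + y*(-x^2 + 2*x + 3) + 30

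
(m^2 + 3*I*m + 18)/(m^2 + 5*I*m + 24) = (m + 6*I)/(m + 8*I)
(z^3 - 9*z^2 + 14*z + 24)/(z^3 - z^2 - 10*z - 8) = (z - 6)/(z + 2)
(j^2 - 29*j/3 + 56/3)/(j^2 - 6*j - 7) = (j - 8/3)/(j + 1)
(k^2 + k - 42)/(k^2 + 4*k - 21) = (k - 6)/(k - 3)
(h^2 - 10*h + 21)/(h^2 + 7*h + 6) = (h^2 - 10*h + 21)/(h^2 + 7*h + 6)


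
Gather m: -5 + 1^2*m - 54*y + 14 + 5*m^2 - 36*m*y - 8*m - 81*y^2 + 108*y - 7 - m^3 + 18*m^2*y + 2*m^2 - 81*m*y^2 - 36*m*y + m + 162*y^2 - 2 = -m^3 + m^2*(18*y + 7) + m*(-81*y^2 - 72*y - 6) + 81*y^2 + 54*y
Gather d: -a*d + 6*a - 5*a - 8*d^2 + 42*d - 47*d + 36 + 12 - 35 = a - 8*d^2 + d*(-a - 5) + 13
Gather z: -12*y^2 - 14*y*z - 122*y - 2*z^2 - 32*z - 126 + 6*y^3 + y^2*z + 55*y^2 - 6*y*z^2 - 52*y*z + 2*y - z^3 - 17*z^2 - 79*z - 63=6*y^3 + 43*y^2 - 120*y - z^3 + z^2*(-6*y - 19) + z*(y^2 - 66*y - 111) - 189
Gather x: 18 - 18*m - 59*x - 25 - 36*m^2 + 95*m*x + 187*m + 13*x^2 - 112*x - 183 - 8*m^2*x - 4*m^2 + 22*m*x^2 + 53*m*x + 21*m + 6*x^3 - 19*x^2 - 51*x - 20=-40*m^2 + 190*m + 6*x^3 + x^2*(22*m - 6) + x*(-8*m^2 + 148*m - 222) - 210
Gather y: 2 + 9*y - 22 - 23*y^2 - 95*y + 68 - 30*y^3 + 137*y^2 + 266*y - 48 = -30*y^3 + 114*y^2 + 180*y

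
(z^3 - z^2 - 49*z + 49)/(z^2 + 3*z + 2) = (z^3 - z^2 - 49*z + 49)/(z^2 + 3*z + 2)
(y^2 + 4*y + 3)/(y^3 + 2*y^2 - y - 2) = (y + 3)/(y^2 + y - 2)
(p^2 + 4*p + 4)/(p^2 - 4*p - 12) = (p + 2)/(p - 6)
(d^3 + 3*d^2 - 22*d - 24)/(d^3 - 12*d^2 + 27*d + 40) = (d^2 + 2*d - 24)/(d^2 - 13*d + 40)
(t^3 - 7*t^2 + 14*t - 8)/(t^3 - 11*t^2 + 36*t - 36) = (t^2 - 5*t + 4)/(t^2 - 9*t + 18)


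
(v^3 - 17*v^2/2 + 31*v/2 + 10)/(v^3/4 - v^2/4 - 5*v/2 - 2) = 2*(2*v^2 - 9*v - 5)/(v^2 + 3*v + 2)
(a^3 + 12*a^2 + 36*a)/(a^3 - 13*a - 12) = a*(a^2 + 12*a + 36)/(a^3 - 13*a - 12)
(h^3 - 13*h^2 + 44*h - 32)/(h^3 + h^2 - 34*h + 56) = (h^2 - 9*h + 8)/(h^2 + 5*h - 14)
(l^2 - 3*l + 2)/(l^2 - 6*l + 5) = (l - 2)/(l - 5)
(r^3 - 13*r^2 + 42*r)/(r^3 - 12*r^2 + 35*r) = (r - 6)/(r - 5)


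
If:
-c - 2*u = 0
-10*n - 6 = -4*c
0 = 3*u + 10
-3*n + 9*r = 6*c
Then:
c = 20/3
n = 31/15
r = 77/15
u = -10/3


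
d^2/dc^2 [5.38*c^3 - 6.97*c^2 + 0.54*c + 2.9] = 32.28*c - 13.94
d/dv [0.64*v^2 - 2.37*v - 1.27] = 1.28*v - 2.37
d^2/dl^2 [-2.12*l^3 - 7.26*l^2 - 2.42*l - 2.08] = -12.72*l - 14.52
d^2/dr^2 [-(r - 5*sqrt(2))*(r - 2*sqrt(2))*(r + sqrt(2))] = -6*r + 12*sqrt(2)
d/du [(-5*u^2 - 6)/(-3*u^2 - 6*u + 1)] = 2*(15*u^2 - 23*u - 18)/(9*u^4 + 36*u^3 + 30*u^2 - 12*u + 1)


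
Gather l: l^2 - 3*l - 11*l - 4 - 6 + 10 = l^2 - 14*l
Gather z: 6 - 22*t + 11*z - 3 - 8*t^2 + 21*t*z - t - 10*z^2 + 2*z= -8*t^2 - 23*t - 10*z^2 + z*(21*t + 13) + 3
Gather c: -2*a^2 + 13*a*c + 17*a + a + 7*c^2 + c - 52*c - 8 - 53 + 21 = -2*a^2 + 18*a + 7*c^2 + c*(13*a - 51) - 40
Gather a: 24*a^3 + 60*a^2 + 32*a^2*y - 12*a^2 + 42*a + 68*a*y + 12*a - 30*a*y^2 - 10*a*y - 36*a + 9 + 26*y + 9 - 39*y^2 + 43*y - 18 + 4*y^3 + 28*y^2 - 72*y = 24*a^3 + a^2*(32*y + 48) + a*(-30*y^2 + 58*y + 18) + 4*y^3 - 11*y^2 - 3*y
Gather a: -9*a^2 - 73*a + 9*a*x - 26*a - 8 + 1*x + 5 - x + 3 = -9*a^2 + a*(9*x - 99)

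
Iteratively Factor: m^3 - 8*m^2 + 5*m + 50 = (m - 5)*(m^2 - 3*m - 10) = (m - 5)*(m + 2)*(m - 5)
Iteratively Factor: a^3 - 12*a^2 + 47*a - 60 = (a - 4)*(a^2 - 8*a + 15) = (a - 4)*(a - 3)*(a - 5)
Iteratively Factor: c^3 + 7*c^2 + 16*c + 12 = (c + 3)*(c^2 + 4*c + 4) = (c + 2)*(c + 3)*(c + 2)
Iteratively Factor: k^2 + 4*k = (k)*(k + 4)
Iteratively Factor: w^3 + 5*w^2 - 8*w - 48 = (w + 4)*(w^2 + w - 12) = (w + 4)^2*(w - 3)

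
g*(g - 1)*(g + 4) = g^3 + 3*g^2 - 4*g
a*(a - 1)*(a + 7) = a^3 + 6*a^2 - 7*a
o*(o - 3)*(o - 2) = o^3 - 5*o^2 + 6*o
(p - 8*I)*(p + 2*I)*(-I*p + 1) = -I*p^3 - 5*p^2 - 22*I*p + 16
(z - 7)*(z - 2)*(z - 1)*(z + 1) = z^4 - 9*z^3 + 13*z^2 + 9*z - 14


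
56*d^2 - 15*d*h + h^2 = (-8*d + h)*(-7*d + h)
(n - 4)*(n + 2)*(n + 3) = n^3 + n^2 - 14*n - 24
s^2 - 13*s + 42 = (s - 7)*(s - 6)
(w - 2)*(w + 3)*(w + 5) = w^3 + 6*w^2 - w - 30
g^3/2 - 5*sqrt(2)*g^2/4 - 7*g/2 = g*(g/2 + sqrt(2)/2)*(g - 7*sqrt(2)/2)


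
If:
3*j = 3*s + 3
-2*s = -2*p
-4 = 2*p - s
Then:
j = -3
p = -4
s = -4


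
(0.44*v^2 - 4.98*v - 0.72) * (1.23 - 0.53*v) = -0.2332*v^3 + 3.1806*v^2 - 5.7438*v - 0.8856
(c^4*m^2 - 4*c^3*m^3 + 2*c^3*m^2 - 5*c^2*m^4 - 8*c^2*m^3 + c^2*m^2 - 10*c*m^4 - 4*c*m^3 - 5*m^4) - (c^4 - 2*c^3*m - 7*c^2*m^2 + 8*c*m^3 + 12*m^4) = c^4*m^2 - c^4 - 4*c^3*m^3 + 2*c^3*m^2 + 2*c^3*m - 5*c^2*m^4 - 8*c^2*m^3 + 8*c^2*m^2 - 10*c*m^4 - 12*c*m^3 - 17*m^4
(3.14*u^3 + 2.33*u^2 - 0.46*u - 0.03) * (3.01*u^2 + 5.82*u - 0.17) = 9.4514*u^5 + 25.2881*u^4 + 11.6422*u^3 - 3.1636*u^2 - 0.0964*u + 0.0051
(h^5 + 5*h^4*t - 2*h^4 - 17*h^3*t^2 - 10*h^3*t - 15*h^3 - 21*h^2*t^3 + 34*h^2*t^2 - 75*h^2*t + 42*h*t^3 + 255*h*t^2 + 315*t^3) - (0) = h^5 + 5*h^4*t - 2*h^4 - 17*h^3*t^2 - 10*h^3*t - 15*h^3 - 21*h^2*t^3 + 34*h^2*t^2 - 75*h^2*t + 42*h*t^3 + 255*h*t^2 + 315*t^3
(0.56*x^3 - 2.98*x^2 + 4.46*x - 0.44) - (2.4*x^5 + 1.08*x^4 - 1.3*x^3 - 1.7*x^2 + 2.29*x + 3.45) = -2.4*x^5 - 1.08*x^4 + 1.86*x^3 - 1.28*x^2 + 2.17*x - 3.89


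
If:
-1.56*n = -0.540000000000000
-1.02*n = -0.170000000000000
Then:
No Solution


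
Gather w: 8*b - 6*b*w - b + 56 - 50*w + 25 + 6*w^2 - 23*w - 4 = 7*b + 6*w^2 + w*(-6*b - 73) + 77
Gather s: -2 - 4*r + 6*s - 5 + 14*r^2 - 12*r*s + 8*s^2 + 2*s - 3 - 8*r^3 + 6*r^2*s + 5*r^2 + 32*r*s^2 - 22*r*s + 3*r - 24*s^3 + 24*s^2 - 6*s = -8*r^3 + 19*r^2 - r - 24*s^3 + s^2*(32*r + 32) + s*(6*r^2 - 34*r + 2) - 10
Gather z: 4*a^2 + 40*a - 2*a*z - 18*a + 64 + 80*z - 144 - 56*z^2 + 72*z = 4*a^2 + 22*a - 56*z^2 + z*(152 - 2*a) - 80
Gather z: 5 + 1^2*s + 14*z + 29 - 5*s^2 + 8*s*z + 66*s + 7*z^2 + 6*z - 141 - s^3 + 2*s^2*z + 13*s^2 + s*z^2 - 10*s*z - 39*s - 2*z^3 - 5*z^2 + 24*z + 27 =-s^3 + 8*s^2 + 28*s - 2*z^3 + z^2*(s + 2) + z*(2*s^2 - 2*s + 44) - 80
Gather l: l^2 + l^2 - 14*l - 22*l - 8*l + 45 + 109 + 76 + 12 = 2*l^2 - 44*l + 242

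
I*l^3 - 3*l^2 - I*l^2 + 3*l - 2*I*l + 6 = (l - 2)*(l + 3*I)*(I*l + I)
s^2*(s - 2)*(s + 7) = s^4 + 5*s^3 - 14*s^2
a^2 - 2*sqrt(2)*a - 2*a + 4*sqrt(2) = (a - 2)*(a - 2*sqrt(2))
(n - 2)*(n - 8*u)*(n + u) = n^3 - 7*n^2*u - 2*n^2 - 8*n*u^2 + 14*n*u + 16*u^2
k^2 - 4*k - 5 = (k - 5)*(k + 1)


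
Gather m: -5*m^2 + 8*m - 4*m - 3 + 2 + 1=-5*m^2 + 4*m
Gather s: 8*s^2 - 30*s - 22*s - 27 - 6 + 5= 8*s^2 - 52*s - 28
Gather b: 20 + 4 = 24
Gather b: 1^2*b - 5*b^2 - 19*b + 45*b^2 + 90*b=40*b^2 + 72*b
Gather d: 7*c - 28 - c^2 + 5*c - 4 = -c^2 + 12*c - 32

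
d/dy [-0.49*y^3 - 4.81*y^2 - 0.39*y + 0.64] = -1.47*y^2 - 9.62*y - 0.39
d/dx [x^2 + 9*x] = 2*x + 9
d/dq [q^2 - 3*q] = 2*q - 3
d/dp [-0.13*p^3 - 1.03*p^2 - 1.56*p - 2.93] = -0.39*p^2 - 2.06*p - 1.56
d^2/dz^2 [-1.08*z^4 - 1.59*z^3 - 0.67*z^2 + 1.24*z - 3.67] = -12.96*z^2 - 9.54*z - 1.34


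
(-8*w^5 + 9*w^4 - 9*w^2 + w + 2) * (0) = 0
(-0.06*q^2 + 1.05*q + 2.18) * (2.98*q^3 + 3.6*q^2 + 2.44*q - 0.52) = -0.1788*q^5 + 2.913*q^4 + 10.13*q^3 + 10.4412*q^2 + 4.7732*q - 1.1336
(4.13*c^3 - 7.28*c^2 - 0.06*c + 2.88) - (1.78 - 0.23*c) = 4.13*c^3 - 7.28*c^2 + 0.17*c + 1.1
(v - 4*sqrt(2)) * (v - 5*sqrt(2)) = v^2 - 9*sqrt(2)*v + 40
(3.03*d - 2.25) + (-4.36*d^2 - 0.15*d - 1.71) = -4.36*d^2 + 2.88*d - 3.96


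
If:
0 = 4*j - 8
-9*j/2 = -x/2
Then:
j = 2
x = 18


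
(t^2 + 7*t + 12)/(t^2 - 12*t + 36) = (t^2 + 7*t + 12)/(t^2 - 12*t + 36)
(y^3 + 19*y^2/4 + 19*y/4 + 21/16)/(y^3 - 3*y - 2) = (16*y^3 + 76*y^2 + 76*y + 21)/(16*(y^3 - 3*y - 2))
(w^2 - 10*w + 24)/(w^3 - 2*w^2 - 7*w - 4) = (w - 6)/(w^2 + 2*w + 1)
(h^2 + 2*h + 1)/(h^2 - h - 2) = (h + 1)/(h - 2)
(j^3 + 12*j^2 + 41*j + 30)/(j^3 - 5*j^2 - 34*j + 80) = (j^2 + 7*j + 6)/(j^2 - 10*j + 16)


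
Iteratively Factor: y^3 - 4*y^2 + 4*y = (y)*(y^2 - 4*y + 4) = y*(y - 2)*(y - 2)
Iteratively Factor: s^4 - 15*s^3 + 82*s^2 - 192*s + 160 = (s - 4)*(s^3 - 11*s^2 + 38*s - 40) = (s - 5)*(s - 4)*(s^2 - 6*s + 8) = (s - 5)*(s - 4)*(s - 2)*(s - 4)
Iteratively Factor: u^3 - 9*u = (u)*(u^2 - 9) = u*(u + 3)*(u - 3)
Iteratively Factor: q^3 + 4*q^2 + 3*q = (q + 1)*(q^2 + 3*q) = (q + 1)*(q + 3)*(q)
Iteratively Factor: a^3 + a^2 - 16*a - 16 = (a - 4)*(a^2 + 5*a + 4) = (a - 4)*(a + 4)*(a + 1)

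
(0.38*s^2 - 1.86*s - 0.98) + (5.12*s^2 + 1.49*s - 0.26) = 5.5*s^2 - 0.37*s - 1.24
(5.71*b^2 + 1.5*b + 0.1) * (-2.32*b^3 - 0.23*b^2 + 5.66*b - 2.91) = -13.2472*b^5 - 4.7933*b^4 + 31.7416*b^3 - 8.1491*b^2 - 3.799*b - 0.291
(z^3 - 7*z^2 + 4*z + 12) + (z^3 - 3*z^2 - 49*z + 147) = 2*z^3 - 10*z^2 - 45*z + 159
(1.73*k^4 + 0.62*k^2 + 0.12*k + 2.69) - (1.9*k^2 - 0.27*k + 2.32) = 1.73*k^4 - 1.28*k^2 + 0.39*k + 0.37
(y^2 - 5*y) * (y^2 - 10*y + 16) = y^4 - 15*y^3 + 66*y^2 - 80*y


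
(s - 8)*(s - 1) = s^2 - 9*s + 8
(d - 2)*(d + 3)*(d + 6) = d^3 + 7*d^2 - 36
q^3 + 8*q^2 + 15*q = q*(q + 3)*(q + 5)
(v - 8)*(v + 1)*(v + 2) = v^3 - 5*v^2 - 22*v - 16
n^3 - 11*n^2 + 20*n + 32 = (n - 8)*(n - 4)*(n + 1)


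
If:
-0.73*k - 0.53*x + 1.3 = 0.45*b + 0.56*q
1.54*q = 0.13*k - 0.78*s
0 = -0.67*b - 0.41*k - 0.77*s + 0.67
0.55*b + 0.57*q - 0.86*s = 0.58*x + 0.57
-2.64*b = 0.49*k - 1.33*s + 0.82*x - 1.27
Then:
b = 0.16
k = 1.72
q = 0.24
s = -0.19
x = -0.31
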